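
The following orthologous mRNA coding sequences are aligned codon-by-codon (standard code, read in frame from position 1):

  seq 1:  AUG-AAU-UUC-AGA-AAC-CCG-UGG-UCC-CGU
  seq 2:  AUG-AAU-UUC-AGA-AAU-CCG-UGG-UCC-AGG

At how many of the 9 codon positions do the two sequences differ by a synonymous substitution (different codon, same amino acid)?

2

Codon 1: AUG Met / AUG Met — identical.
Codon 2: AAU Asn / AAU Asn — identical.
Codon 3: UUC Phe / UUC Phe — identical.
Codon 4: AGA Arg / AGA Arg — identical.
Codon 5: AAC Asn / AAU Asn — synonymous.
Codon 6: CCG Pro / CCG Pro — identical.
Codon 7: UGG Trp / UGG Trp — identical.
Codon 8: UCC Ser / UCC Ser — identical.
Codon 9: CGU Arg / AGG Arg — synonymous.
Synonymous differences: 2.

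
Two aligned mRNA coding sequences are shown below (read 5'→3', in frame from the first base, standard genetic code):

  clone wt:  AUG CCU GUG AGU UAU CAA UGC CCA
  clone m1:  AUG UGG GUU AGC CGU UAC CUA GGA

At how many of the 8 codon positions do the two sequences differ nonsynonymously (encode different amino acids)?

Codon 1: AUG Met / AUG Met — identical.
Codon 2: CCU Pro / UGG Trp — nonsynonymous.
Codon 3: GUG Val / GUU Val — synonymous.
Codon 4: AGU Ser / AGC Ser — synonymous.
Codon 5: UAU Tyr / CGU Arg — nonsynonymous.
Codon 6: CAA Gln / UAC Tyr — nonsynonymous.
Codon 7: UGC Cys / CUA Leu — nonsynonymous.
Codon 8: CCA Pro / GGA Gly — nonsynonymous.
Nonsynonymous differences: 5.

5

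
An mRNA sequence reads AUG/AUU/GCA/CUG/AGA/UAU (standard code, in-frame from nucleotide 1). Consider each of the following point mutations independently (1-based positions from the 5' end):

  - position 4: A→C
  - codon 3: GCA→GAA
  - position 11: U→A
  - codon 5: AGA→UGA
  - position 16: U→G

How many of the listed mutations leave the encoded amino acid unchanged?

0

Codon 2: AUU (Ile) → CUU (Leu) — missense.
Codon 3: GCA (Ala) → GAA (Glu) — missense.
Codon 4: CUG (Leu) → CAG (Gln) — missense.
Codon 5: AGA (Arg) → UGA (Stop) — nonsense.
Codon 6: UAU (Tyr) → GAU (Asp) — missense.
Synonymous: 0 of 5.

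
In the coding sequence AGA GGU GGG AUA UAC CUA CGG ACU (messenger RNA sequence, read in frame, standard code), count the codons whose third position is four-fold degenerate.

Codon 1 AGA (Arg): third position 2-fold.
Codon 2 GGU (Gly): third position 4-fold.
Codon 3 GGG (Gly): third position 4-fold.
Codon 4 AUA (Ile): third position 3-fold.
Codon 5 UAC (Tyr): third position 2-fold.
Codon 6 CUA (Leu): third position 4-fold.
Codon 7 CGG (Arg): third position 4-fold.
Codon 8 ACU (Thr): third position 4-fold.
Four-fold degenerate third positions: 5.

5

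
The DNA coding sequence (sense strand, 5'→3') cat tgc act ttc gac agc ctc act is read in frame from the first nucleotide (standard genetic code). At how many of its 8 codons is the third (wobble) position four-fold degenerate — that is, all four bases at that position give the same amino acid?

Codon 1 CAT (His): third position 2-fold.
Codon 2 TGC (Cys): third position 2-fold.
Codon 3 ACT (Thr): third position 4-fold.
Codon 4 TTC (Phe): third position 2-fold.
Codon 5 GAC (Asp): third position 2-fold.
Codon 6 AGC (Ser): third position 2-fold.
Codon 7 CTC (Leu): third position 4-fold.
Codon 8 ACT (Thr): third position 4-fold.
Four-fold degenerate third positions: 3.

3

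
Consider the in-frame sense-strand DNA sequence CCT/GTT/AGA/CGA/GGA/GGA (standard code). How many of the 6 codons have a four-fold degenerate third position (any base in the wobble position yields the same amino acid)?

Codon 1 CCT (Pro): third position 4-fold.
Codon 2 GTT (Val): third position 4-fold.
Codon 3 AGA (Arg): third position 2-fold.
Codon 4 CGA (Arg): third position 4-fold.
Codon 5 GGA (Gly): third position 4-fold.
Codon 6 GGA (Gly): third position 4-fold.
Four-fold degenerate third positions: 5.

5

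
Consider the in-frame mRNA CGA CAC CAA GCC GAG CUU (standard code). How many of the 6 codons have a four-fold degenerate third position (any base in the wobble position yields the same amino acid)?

Codon 1 CGA (Arg): third position 4-fold.
Codon 2 CAC (His): third position 2-fold.
Codon 3 CAA (Gln): third position 2-fold.
Codon 4 GCC (Ala): third position 4-fold.
Codon 5 GAG (Glu): third position 2-fold.
Codon 6 CUU (Leu): third position 4-fold.
Four-fold degenerate third positions: 3.

3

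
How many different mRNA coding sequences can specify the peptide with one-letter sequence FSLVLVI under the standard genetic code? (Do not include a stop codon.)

20736

Phe: 2 codons.
Ser: 6 codons.
Leu: 6 codons.
Val: 4 codons.
Leu: 6 codons.
Val: 4 codons.
Ile: 3 codons.
2 × 6 × 6 × 4 × 6 × 4 × 3 = 20736.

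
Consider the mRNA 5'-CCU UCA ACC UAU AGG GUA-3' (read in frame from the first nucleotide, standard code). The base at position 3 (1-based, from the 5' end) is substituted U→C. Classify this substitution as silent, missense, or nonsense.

Position 3 falls in codon 1: CCU → Pro.
After the substitution the codon is CCC → Pro.
Both encode Pro, so the change is synonymous.

silent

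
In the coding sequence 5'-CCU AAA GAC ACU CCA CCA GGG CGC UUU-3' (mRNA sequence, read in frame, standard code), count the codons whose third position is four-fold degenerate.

Codon 1 CCU (Pro): third position 4-fold.
Codon 2 AAA (Lys): third position 2-fold.
Codon 3 GAC (Asp): third position 2-fold.
Codon 4 ACU (Thr): third position 4-fold.
Codon 5 CCA (Pro): third position 4-fold.
Codon 6 CCA (Pro): third position 4-fold.
Codon 7 GGG (Gly): third position 4-fold.
Codon 8 CGC (Arg): third position 4-fold.
Codon 9 UUU (Phe): third position 2-fold.
Four-fold degenerate third positions: 6.

6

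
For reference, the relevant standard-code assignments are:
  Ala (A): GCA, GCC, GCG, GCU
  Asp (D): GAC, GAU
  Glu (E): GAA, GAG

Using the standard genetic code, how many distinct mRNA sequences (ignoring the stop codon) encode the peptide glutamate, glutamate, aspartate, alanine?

32

Glu: 2 codons.
Glu: 2 codons.
Asp: 2 codons.
Ala: 4 codons.
2 × 2 × 2 × 4 = 32.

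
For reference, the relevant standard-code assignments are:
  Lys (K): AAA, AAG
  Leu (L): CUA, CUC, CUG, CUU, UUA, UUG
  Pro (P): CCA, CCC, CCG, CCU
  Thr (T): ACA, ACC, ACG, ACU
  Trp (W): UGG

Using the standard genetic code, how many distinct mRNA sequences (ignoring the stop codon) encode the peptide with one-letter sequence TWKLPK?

384

Thr: 4 codons.
Trp: 1 codon.
Lys: 2 codons.
Leu: 6 codons.
Pro: 4 codons.
Lys: 2 codons.
4 × 1 × 2 × 6 × 4 × 2 = 384.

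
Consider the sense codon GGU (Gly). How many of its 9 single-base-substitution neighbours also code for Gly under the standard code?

3

Position 1: none → 0 synonymous.
Position 2: none → 0 synonymous.
Position 3: GGC, GGA, GGG → 3 synonymous.
Total: 0 + 0 + 3 = 3.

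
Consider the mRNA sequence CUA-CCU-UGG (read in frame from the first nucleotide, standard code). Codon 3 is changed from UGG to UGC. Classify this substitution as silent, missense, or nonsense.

Position 9 falls in codon 3: UGG → Trp.
After the substitution the codon is UGC → Cys.
Trp ≠ Cys, so this is a missense mutation.

missense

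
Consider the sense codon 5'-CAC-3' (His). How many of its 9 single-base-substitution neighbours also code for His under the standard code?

1

Position 1: none → 0 synonymous.
Position 2: none → 0 synonymous.
Position 3: CAU → 1 synonymous.
Total: 0 + 0 + 1 = 1.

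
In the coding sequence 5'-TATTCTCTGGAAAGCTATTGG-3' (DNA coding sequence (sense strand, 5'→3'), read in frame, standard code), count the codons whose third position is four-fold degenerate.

2

Codon 1 TAT (Tyr): third position 2-fold.
Codon 2 TCT (Ser): third position 4-fold.
Codon 3 CTG (Leu): third position 4-fold.
Codon 4 GAA (Glu): third position 2-fold.
Codon 5 AGC (Ser): third position 2-fold.
Codon 6 TAT (Tyr): third position 2-fold.
Codon 7 TGG (Trp): third position 1-fold.
Four-fold degenerate third positions: 2.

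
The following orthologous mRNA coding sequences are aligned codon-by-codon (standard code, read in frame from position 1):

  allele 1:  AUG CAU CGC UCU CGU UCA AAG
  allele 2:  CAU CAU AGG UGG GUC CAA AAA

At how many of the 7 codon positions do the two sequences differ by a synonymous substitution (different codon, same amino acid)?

Codon 1: AUG Met / CAU His — nonsynonymous.
Codon 2: CAU His / CAU His — identical.
Codon 3: CGC Arg / AGG Arg — synonymous.
Codon 4: UCU Ser / UGG Trp — nonsynonymous.
Codon 5: CGU Arg / GUC Val — nonsynonymous.
Codon 6: UCA Ser / CAA Gln — nonsynonymous.
Codon 7: AAG Lys / AAA Lys — synonymous.
Synonymous differences: 2.

2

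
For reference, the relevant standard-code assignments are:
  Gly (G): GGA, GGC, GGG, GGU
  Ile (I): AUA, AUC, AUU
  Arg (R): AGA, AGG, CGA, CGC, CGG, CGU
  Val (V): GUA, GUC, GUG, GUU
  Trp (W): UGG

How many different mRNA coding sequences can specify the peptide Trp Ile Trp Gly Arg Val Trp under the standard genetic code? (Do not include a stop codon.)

Trp: 1 codon.
Ile: 3 codons.
Trp: 1 codon.
Gly: 4 codons.
Arg: 6 codons.
Val: 4 codons.
Trp: 1 codon.
1 × 3 × 1 × 4 × 6 × 4 × 1 = 288.

288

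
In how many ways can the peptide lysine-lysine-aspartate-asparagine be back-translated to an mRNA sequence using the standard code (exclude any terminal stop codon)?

Lys: 2 codons.
Lys: 2 codons.
Asp: 2 codons.
Asn: 2 codons.
2 × 2 × 2 × 2 = 16.

16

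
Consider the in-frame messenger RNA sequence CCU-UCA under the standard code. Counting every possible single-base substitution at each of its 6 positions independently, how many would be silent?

6

Codon 1 (CCU, Pro): 3 synonymous substitutions.
Codon 2 (UCA, Ser): 3 synonymous substitutions.
Total: 3 + 3 = 6.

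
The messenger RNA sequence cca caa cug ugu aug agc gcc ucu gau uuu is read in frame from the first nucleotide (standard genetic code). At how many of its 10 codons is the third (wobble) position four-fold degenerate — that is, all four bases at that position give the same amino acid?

Codon 1 CCA (Pro): third position 4-fold.
Codon 2 CAA (Gln): third position 2-fold.
Codon 3 CUG (Leu): third position 4-fold.
Codon 4 UGU (Cys): third position 2-fold.
Codon 5 AUG (Met): third position 1-fold.
Codon 6 AGC (Ser): third position 2-fold.
Codon 7 GCC (Ala): third position 4-fold.
Codon 8 UCU (Ser): third position 4-fold.
Codon 9 GAU (Asp): third position 2-fold.
Codon 10 UUU (Phe): third position 2-fold.
Four-fold degenerate third positions: 4.

4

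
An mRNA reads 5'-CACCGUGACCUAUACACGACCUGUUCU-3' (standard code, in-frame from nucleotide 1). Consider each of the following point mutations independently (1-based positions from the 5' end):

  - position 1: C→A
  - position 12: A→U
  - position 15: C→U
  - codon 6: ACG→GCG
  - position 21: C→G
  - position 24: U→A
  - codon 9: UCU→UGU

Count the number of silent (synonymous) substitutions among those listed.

Codon 1: CAC (His) → AAC (Asn) — missense.
Codon 4: CUA (Leu) → CUU (Leu) — synonymous.
Codon 5: UAC (Tyr) → UAU (Tyr) — synonymous.
Codon 6: ACG (Thr) → GCG (Ala) — missense.
Codon 7: ACC (Thr) → ACG (Thr) — synonymous.
Codon 8: UGU (Cys) → UGA (Stop) — nonsense.
Codon 9: UCU (Ser) → UGU (Cys) — missense.
Synonymous: 3 of 7.

3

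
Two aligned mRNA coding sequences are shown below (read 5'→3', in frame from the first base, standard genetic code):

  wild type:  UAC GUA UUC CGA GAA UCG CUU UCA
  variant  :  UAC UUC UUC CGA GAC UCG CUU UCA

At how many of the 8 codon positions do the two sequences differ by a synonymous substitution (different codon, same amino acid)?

0

Codon 1: UAC Tyr / UAC Tyr — identical.
Codon 2: GUA Val / UUC Phe — nonsynonymous.
Codon 3: UUC Phe / UUC Phe — identical.
Codon 4: CGA Arg / CGA Arg — identical.
Codon 5: GAA Glu / GAC Asp — nonsynonymous.
Codon 6: UCG Ser / UCG Ser — identical.
Codon 7: CUU Leu / CUU Leu — identical.
Codon 8: UCA Ser / UCA Ser — identical.
Synonymous differences: 0.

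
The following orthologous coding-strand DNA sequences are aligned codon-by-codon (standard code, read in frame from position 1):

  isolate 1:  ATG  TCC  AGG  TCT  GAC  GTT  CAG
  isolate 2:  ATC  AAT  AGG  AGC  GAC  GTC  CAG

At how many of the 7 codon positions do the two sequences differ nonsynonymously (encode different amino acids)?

2

Codon 1: ATG Met / ATC Ile — nonsynonymous.
Codon 2: TCC Ser / AAT Asn — nonsynonymous.
Codon 3: AGG Arg / AGG Arg — identical.
Codon 4: TCT Ser / AGC Ser — synonymous.
Codon 5: GAC Asp / GAC Asp — identical.
Codon 6: GTT Val / GTC Val — synonymous.
Codon 7: CAG Gln / CAG Gln — identical.
Nonsynonymous differences: 2.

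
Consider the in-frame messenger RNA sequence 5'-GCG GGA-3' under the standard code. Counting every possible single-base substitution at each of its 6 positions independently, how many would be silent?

Codon 1 (GCG, Ala): 3 synonymous substitutions.
Codon 2 (GGA, Gly): 3 synonymous substitutions.
Total: 3 + 3 = 6.

6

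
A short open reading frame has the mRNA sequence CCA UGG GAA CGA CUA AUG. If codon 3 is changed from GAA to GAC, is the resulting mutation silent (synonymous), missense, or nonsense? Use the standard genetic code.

missense

Position 9 falls in codon 3: GAA → Glu.
After the substitution the codon is GAC → Asp.
Glu ≠ Asp, so this is a missense mutation.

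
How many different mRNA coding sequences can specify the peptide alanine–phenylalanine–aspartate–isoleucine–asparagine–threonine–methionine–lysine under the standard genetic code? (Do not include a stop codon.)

768

Ala: 4 codons.
Phe: 2 codons.
Asp: 2 codons.
Ile: 3 codons.
Asn: 2 codons.
Thr: 4 codons.
Met: 1 codon.
Lys: 2 codons.
4 × 2 × 2 × 3 × 2 × 4 × 1 × 2 = 768.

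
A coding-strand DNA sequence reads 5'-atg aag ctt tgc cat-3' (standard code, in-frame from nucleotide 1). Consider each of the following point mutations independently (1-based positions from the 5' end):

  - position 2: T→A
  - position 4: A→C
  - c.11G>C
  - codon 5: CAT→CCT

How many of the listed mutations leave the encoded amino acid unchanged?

Codon 1: ATG (Met) → AAG (Lys) — missense.
Codon 2: AAG (Lys) → CAG (Gln) — missense.
Codon 4: TGC (Cys) → TCC (Ser) — missense.
Codon 5: CAT (His) → CCT (Pro) — missense.
Synonymous: 0 of 4.

0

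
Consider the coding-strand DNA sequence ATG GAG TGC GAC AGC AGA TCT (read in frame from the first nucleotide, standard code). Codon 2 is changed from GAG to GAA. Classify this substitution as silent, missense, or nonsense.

Position 6 falls in codon 2: GAG → Glu.
After the substitution the codon is GAA → Glu.
Both encode Glu, so the change is synonymous.

silent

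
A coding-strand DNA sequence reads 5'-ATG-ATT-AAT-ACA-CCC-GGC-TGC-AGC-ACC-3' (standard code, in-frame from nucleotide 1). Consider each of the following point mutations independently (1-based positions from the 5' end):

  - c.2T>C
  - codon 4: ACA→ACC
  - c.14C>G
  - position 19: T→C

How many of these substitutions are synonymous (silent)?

Codon 1: ATG (Met) → ACG (Thr) — missense.
Codon 4: ACA (Thr) → ACC (Thr) — synonymous.
Codon 5: CCC (Pro) → CGC (Arg) — missense.
Codon 7: TGC (Cys) → CGC (Arg) — missense.
Synonymous: 1 of 4.

1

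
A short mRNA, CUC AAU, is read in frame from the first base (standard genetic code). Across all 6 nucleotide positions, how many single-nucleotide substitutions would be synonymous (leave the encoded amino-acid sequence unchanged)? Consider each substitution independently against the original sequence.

4

Codon 1 (CUC, Leu): 3 synonymous substitutions.
Codon 2 (AAU, Asn): 1 synonymous substitution.
Total: 3 + 1 = 4.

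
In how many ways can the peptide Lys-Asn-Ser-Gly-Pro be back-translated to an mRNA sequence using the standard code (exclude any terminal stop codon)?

Lys: 2 codons.
Asn: 2 codons.
Ser: 6 codons.
Gly: 4 codons.
Pro: 4 codons.
2 × 2 × 6 × 4 × 4 = 384.

384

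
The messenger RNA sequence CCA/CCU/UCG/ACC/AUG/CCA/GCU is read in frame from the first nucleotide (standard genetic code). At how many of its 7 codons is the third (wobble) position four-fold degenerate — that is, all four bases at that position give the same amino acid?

6

Codon 1 CCA (Pro): third position 4-fold.
Codon 2 CCU (Pro): third position 4-fold.
Codon 3 UCG (Ser): third position 4-fold.
Codon 4 ACC (Thr): third position 4-fold.
Codon 5 AUG (Met): third position 1-fold.
Codon 6 CCA (Pro): third position 4-fold.
Codon 7 GCU (Ala): third position 4-fold.
Four-fold degenerate third positions: 6.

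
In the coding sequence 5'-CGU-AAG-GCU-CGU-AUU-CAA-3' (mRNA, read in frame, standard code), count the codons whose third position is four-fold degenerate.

Codon 1 CGU (Arg): third position 4-fold.
Codon 2 AAG (Lys): third position 2-fold.
Codon 3 GCU (Ala): third position 4-fold.
Codon 4 CGU (Arg): third position 4-fold.
Codon 5 AUU (Ile): third position 3-fold.
Codon 6 CAA (Gln): third position 2-fold.
Four-fold degenerate third positions: 3.

3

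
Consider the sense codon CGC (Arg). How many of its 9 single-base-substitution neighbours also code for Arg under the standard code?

3

Position 1: none → 0 synonymous.
Position 2: none → 0 synonymous.
Position 3: CGU, CGA, CGG → 3 synonymous.
Total: 0 + 0 + 3 = 3.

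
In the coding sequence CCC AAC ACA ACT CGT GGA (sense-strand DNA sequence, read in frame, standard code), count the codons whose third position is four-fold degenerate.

5

Codon 1 CCC (Pro): third position 4-fold.
Codon 2 AAC (Asn): third position 2-fold.
Codon 3 ACA (Thr): third position 4-fold.
Codon 4 ACT (Thr): third position 4-fold.
Codon 5 CGT (Arg): third position 4-fold.
Codon 6 GGA (Gly): third position 4-fold.
Four-fold degenerate third positions: 5.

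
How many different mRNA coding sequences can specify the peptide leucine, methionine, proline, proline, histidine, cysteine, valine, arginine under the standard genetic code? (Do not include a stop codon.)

Leu: 6 codons.
Met: 1 codon.
Pro: 4 codons.
Pro: 4 codons.
His: 2 codons.
Cys: 2 codons.
Val: 4 codons.
Arg: 6 codons.
6 × 1 × 4 × 4 × 2 × 2 × 4 × 6 = 9216.

9216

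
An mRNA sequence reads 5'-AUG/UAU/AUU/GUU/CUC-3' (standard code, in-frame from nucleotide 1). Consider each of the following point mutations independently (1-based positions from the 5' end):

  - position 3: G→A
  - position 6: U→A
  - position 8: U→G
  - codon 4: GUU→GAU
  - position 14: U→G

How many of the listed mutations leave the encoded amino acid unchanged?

Codon 1: AUG (Met) → AUA (Ile) — missense.
Codon 2: UAU (Tyr) → UAA (Stop) — nonsense.
Codon 3: AUU (Ile) → AGU (Ser) — missense.
Codon 4: GUU (Val) → GAU (Asp) — missense.
Codon 5: CUC (Leu) → CGC (Arg) — missense.
Synonymous: 0 of 5.

0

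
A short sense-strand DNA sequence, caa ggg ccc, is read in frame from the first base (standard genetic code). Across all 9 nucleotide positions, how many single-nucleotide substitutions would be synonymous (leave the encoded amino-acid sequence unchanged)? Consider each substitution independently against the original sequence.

7

Codon 1 (CAA, Gln): 1 synonymous substitution.
Codon 2 (GGG, Gly): 3 synonymous substitutions.
Codon 3 (CCC, Pro): 3 synonymous substitutions.
Total: 1 + 3 + 3 = 7.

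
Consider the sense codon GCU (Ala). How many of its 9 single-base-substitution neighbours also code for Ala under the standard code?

3

Position 1: none → 0 synonymous.
Position 2: none → 0 synonymous.
Position 3: GCC, GCA, GCG → 3 synonymous.
Total: 0 + 0 + 3 = 3.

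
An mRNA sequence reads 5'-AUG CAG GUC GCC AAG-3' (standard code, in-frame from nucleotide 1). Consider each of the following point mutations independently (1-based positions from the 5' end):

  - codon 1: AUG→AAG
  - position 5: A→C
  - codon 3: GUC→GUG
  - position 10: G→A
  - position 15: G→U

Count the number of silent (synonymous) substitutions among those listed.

Codon 1: AUG (Met) → AAG (Lys) — missense.
Codon 2: CAG (Gln) → CCG (Pro) — missense.
Codon 3: GUC (Val) → GUG (Val) — synonymous.
Codon 4: GCC (Ala) → ACC (Thr) — missense.
Codon 5: AAG (Lys) → AAU (Asn) — missense.
Synonymous: 1 of 5.

1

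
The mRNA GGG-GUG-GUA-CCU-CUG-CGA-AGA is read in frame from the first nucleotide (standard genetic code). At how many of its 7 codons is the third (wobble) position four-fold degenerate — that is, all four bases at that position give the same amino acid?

6

Codon 1 GGG (Gly): third position 4-fold.
Codon 2 GUG (Val): third position 4-fold.
Codon 3 GUA (Val): third position 4-fold.
Codon 4 CCU (Pro): third position 4-fold.
Codon 5 CUG (Leu): third position 4-fold.
Codon 6 CGA (Arg): third position 4-fold.
Codon 7 AGA (Arg): third position 2-fold.
Four-fold degenerate third positions: 6.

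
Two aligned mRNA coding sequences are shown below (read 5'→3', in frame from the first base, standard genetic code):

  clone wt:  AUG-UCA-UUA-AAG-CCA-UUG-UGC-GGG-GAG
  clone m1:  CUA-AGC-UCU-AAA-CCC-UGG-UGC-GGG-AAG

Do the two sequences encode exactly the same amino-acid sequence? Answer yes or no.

no

Codon 1: AUG Met / CUA Leu — nonsynonymous.
Codon 2: UCA Ser / AGC Ser — synonymous.
Codon 3: UUA Leu / UCU Ser — nonsynonymous.
Codon 4: AAG Lys / AAA Lys — synonymous.
Codon 5: CCA Pro / CCC Pro — synonymous.
Codon 6: UUG Leu / UGG Trp — nonsynonymous.
Codon 7: UGC Cys / UGC Cys — identical.
Codon 8: GGG Gly / GGG Gly — identical.
Codon 9: GAG Glu / AAG Lys — nonsynonymous.
Nonsynonymous differences: 4 → different protein.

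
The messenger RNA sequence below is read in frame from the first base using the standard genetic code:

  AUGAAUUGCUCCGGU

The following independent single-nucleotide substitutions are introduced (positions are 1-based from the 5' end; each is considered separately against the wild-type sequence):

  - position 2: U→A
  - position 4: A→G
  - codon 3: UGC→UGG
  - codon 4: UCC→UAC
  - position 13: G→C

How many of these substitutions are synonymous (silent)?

0

Codon 1: AUG (Met) → AAG (Lys) — missense.
Codon 2: AAU (Asn) → GAU (Asp) — missense.
Codon 3: UGC (Cys) → UGG (Trp) — missense.
Codon 4: UCC (Ser) → UAC (Tyr) — missense.
Codon 5: GGU (Gly) → CGU (Arg) — missense.
Synonymous: 0 of 5.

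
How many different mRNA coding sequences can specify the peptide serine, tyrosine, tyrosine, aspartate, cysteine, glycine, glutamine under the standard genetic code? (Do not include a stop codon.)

768

Ser: 6 codons.
Tyr: 2 codons.
Tyr: 2 codons.
Asp: 2 codons.
Cys: 2 codons.
Gly: 4 codons.
Gln: 2 codons.
6 × 2 × 2 × 2 × 2 × 4 × 2 = 768.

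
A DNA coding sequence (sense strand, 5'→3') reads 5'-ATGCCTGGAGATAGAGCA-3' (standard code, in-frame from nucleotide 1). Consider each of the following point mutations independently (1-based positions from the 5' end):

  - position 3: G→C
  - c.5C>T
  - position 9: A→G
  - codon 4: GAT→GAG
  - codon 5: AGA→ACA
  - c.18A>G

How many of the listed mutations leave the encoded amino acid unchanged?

2

Codon 1: ATG (Met) → ATC (Ile) — missense.
Codon 2: CCT (Pro) → CTT (Leu) — missense.
Codon 3: GGA (Gly) → GGG (Gly) — synonymous.
Codon 4: GAT (Asp) → GAG (Glu) — missense.
Codon 5: AGA (Arg) → ACA (Thr) — missense.
Codon 6: GCA (Ala) → GCG (Ala) — synonymous.
Synonymous: 2 of 6.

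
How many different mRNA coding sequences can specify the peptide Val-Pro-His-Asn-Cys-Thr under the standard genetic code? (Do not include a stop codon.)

512

Val: 4 codons.
Pro: 4 codons.
His: 2 codons.
Asn: 2 codons.
Cys: 2 codons.
Thr: 4 codons.
4 × 4 × 2 × 2 × 2 × 4 = 512.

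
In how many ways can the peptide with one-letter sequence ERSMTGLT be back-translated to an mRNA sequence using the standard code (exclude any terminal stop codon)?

Glu: 2 codons.
Arg: 6 codons.
Ser: 6 codons.
Met: 1 codon.
Thr: 4 codons.
Gly: 4 codons.
Leu: 6 codons.
Thr: 4 codons.
2 × 6 × 6 × 1 × 4 × 4 × 6 × 4 = 27648.

27648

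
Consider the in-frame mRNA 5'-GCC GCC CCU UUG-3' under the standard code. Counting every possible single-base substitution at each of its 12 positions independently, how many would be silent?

11

Codon 1 (GCC, Ala): 3 synonymous substitutions.
Codon 2 (GCC, Ala): 3 synonymous substitutions.
Codon 3 (CCU, Pro): 3 synonymous substitutions.
Codon 4 (UUG, Leu): 2 synonymous substitutions.
Total: 3 + 3 + 3 + 2 = 11.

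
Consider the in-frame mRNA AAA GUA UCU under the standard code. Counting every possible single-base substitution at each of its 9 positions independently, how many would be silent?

7

Codon 1 (AAA, Lys): 1 synonymous substitution.
Codon 2 (GUA, Val): 3 synonymous substitutions.
Codon 3 (UCU, Ser): 3 synonymous substitutions.
Total: 1 + 3 + 3 = 7.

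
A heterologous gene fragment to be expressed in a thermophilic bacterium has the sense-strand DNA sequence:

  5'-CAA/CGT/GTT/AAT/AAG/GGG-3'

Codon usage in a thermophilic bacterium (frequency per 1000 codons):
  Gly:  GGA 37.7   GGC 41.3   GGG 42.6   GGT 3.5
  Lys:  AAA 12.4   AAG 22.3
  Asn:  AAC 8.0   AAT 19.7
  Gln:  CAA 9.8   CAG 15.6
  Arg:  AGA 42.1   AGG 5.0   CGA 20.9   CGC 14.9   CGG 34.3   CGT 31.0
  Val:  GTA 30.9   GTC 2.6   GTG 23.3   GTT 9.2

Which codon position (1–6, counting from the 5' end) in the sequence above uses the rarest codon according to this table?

3

Codon 1 CAA (Gln): 9.8 per 1000.
Codon 2 CGT (Arg): 31.0 per 1000.
Codon 3 GTT (Val): 9.2 per 1000.
Codon 4 AAT (Asn): 19.7 per 1000.
Codon 5 AAG (Lys): 22.3 per 1000.
Codon 6 GGG (Gly): 42.6 per 1000.
Lowest frequency is 9.2 at codon 3.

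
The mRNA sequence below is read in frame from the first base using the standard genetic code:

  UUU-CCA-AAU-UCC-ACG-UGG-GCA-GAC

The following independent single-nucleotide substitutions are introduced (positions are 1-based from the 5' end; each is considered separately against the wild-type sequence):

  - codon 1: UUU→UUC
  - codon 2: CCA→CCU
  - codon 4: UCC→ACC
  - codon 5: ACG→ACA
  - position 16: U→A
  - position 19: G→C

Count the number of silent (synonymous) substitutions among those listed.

Codon 1: UUU (Phe) → UUC (Phe) — synonymous.
Codon 2: CCA (Pro) → CCU (Pro) — synonymous.
Codon 4: UCC (Ser) → ACC (Thr) — missense.
Codon 5: ACG (Thr) → ACA (Thr) — synonymous.
Codon 6: UGG (Trp) → AGG (Arg) — missense.
Codon 7: GCA (Ala) → CCA (Pro) — missense.
Synonymous: 3 of 6.

3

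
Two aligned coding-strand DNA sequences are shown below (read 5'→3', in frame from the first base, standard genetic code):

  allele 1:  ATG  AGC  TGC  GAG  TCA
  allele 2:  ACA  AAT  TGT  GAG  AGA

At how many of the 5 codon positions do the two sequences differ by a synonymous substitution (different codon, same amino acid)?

1

Codon 1: ATG Met / ACA Thr — nonsynonymous.
Codon 2: AGC Ser / AAT Asn — nonsynonymous.
Codon 3: TGC Cys / TGT Cys — synonymous.
Codon 4: GAG Glu / GAG Glu — identical.
Codon 5: TCA Ser / AGA Arg — nonsynonymous.
Synonymous differences: 1.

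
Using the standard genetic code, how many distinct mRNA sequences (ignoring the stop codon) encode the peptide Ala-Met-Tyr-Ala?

Ala: 4 codons.
Met: 1 codon.
Tyr: 2 codons.
Ala: 4 codons.
4 × 1 × 2 × 4 = 32.

32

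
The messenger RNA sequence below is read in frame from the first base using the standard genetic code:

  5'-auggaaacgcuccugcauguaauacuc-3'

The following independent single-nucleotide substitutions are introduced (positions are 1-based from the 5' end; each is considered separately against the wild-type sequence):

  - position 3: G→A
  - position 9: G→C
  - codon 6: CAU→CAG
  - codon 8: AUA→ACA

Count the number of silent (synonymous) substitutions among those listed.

1

Codon 1: AUG (Met) → AUA (Ile) — missense.
Codon 3: ACG (Thr) → ACC (Thr) — synonymous.
Codon 6: CAU (His) → CAG (Gln) — missense.
Codon 8: AUA (Ile) → ACA (Thr) — missense.
Synonymous: 1 of 4.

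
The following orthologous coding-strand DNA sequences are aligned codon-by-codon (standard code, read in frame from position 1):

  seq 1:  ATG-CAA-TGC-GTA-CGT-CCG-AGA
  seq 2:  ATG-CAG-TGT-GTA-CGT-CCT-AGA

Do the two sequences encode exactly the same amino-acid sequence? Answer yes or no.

Codon 1: ATG Met / ATG Met — identical.
Codon 2: CAA Gln / CAG Gln — synonymous.
Codon 3: TGC Cys / TGT Cys — synonymous.
Codon 4: GTA Val / GTA Val — identical.
Codon 5: CGT Arg / CGT Arg — identical.
Codon 6: CCG Pro / CCT Pro — synonymous.
Codon 7: AGA Arg / AGA Arg — identical.
Nonsynonymous differences: 0 → same protein.

yes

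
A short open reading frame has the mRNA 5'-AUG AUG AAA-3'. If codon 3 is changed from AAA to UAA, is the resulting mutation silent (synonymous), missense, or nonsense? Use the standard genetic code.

nonsense

Position 7 falls in codon 3: AAA → Lys.
After the substitution the codon is UAA → Stop.
The new codon is a stop codon, so this is a nonsense mutation.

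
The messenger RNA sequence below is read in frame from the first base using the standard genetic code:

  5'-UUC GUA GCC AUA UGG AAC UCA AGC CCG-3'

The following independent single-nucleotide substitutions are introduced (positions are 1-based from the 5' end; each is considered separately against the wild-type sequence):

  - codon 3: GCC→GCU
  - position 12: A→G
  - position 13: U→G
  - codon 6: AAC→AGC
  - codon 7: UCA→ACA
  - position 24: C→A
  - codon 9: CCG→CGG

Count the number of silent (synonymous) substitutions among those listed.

Codon 3: GCC (Ala) → GCU (Ala) — synonymous.
Codon 4: AUA (Ile) → AUG (Met) — missense.
Codon 5: UGG (Trp) → GGG (Gly) — missense.
Codon 6: AAC (Asn) → AGC (Ser) — missense.
Codon 7: UCA (Ser) → ACA (Thr) — missense.
Codon 8: AGC (Ser) → AGA (Arg) — missense.
Codon 9: CCG (Pro) → CGG (Arg) — missense.
Synonymous: 1 of 7.

1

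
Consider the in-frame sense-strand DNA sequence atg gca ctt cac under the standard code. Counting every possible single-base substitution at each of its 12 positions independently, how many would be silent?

Codon 1 (ATG, Met): 0 synonymous substitutions.
Codon 2 (GCA, Ala): 3 synonymous substitutions.
Codon 3 (CTT, Leu): 3 synonymous substitutions.
Codon 4 (CAC, His): 1 synonymous substitution.
Total: 0 + 3 + 3 + 1 = 7.

7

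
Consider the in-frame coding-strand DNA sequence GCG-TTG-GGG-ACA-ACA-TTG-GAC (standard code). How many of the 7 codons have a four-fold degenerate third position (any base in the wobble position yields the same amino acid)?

Codon 1 GCG (Ala): third position 4-fold.
Codon 2 TTG (Leu): third position 2-fold.
Codon 3 GGG (Gly): third position 4-fold.
Codon 4 ACA (Thr): third position 4-fold.
Codon 5 ACA (Thr): third position 4-fold.
Codon 6 TTG (Leu): third position 2-fold.
Codon 7 GAC (Asp): third position 2-fold.
Four-fold degenerate third positions: 4.

4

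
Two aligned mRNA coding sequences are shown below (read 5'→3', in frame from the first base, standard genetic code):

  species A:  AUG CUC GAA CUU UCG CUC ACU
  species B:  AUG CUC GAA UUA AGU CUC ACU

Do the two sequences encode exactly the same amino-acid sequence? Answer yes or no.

yes

Codon 1: AUG Met / AUG Met — identical.
Codon 2: CUC Leu / CUC Leu — identical.
Codon 3: GAA Glu / GAA Glu — identical.
Codon 4: CUU Leu / UUA Leu — synonymous.
Codon 5: UCG Ser / AGU Ser — synonymous.
Codon 6: CUC Leu / CUC Leu — identical.
Codon 7: ACU Thr / ACU Thr — identical.
Nonsynonymous differences: 0 → same protein.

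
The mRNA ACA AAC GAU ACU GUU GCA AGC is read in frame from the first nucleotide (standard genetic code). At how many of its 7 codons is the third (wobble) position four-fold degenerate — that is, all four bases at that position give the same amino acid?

Codon 1 ACA (Thr): third position 4-fold.
Codon 2 AAC (Asn): third position 2-fold.
Codon 3 GAU (Asp): third position 2-fold.
Codon 4 ACU (Thr): third position 4-fold.
Codon 5 GUU (Val): third position 4-fold.
Codon 6 GCA (Ala): third position 4-fold.
Codon 7 AGC (Ser): third position 2-fold.
Four-fold degenerate third positions: 4.

4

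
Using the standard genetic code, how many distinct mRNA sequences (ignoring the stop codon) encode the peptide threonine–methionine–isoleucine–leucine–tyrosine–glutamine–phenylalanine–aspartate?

Thr: 4 codons.
Met: 1 codon.
Ile: 3 codons.
Leu: 6 codons.
Tyr: 2 codons.
Gln: 2 codons.
Phe: 2 codons.
Asp: 2 codons.
4 × 1 × 3 × 6 × 2 × 2 × 2 × 2 = 1152.

1152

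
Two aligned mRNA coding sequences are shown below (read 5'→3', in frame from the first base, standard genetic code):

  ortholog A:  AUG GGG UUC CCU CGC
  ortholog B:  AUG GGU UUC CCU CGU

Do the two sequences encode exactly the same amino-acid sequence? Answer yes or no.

yes

Codon 1: AUG Met / AUG Met — identical.
Codon 2: GGG Gly / GGU Gly — synonymous.
Codon 3: UUC Phe / UUC Phe — identical.
Codon 4: CCU Pro / CCU Pro — identical.
Codon 5: CGC Arg / CGU Arg — synonymous.
Nonsynonymous differences: 0 → same protein.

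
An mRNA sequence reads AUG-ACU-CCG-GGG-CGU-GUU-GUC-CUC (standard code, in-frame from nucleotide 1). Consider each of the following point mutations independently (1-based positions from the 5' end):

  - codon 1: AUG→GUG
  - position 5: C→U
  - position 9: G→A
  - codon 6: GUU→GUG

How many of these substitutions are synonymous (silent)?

2

Codon 1: AUG (Met) → GUG (Val) — missense.
Codon 2: ACU (Thr) → AUU (Ile) — missense.
Codon 3: CCG (Pro) → CCA (Pro) — synonymous.
Codon 6: GUU (Val) → GUG (Val) — synonymous.
Synonymous: 2 of 4.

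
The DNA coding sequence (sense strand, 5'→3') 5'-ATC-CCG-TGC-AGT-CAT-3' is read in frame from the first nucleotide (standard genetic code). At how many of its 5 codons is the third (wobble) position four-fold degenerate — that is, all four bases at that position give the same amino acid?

1

Codon 1 ATC (Ile): third position 3-fold.
Codon 2 CCG (Pro): third position 4-fold.
Codon 3 TGC (Cys): third position 2-fold.
Codon 4 AGT (Ser): third position 2-fold.
Codon 5 CAT (His): third position 2-fold.
Four-fold degenerate third positions: 1.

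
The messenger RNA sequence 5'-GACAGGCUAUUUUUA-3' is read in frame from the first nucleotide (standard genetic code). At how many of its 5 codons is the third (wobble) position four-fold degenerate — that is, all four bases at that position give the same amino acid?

Codon 1 GAC (Asp): third position 2-fold.
Codon 2 AGG (Arg): third position 2-fold.
Codon 3 CUA (Leu): third position 4-fold.
Codon 4 UUU (Phe): third position 2-fold.
Codon 5 UUA (Leu): third position 2-fold.
Four-fold degenerate third positions: 1.

1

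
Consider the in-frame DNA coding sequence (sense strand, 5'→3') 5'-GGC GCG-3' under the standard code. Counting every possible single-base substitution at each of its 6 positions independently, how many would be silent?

Codon 1 (GGC, Gly): 3 synonymous substitutions.
Codon 2 (GCG, Ala): 3 synonymous substitutions.
Total: 3 + 3 = 6.

6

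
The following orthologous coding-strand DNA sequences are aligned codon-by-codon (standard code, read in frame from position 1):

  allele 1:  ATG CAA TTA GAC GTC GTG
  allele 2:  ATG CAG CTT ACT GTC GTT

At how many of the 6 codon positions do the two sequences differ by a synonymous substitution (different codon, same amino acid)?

3

Codon 1: ATG Met / ATG Met — identical.
Codon 2: CAA Gln / CAG Gln — synonymous.
Codon 3: TTA Leu / CTT Leu — synonymous.
Codon 4: GAC Asp / ACT Thr — nonsynonymous.
Codon 5: GTC Val / GTC Val — identical.
Codon 6: GTG Val / GTT Val — synonymous.
Synonymous differences: 3.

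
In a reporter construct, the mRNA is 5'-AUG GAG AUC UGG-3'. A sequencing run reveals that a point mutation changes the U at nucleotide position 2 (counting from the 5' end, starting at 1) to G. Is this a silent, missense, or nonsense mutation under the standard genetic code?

missense

Position 2 falls in codon 1: AUG → Met.
After the substitution the codon is AGG → Arg.
Met ≠ Arg, so this is a missense mutation.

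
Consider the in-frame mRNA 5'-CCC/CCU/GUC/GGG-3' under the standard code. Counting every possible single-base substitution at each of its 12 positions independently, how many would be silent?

12

Codon 1 (CCC, Pro): 3 synonymous substitutions.
Codon 2 (CCU, Pro): 3 synonymous substitutions.
Codon 3 (GUC, Val): 3 synonymous substitutions.
Codon 4 (GGG, Gly): 3 synonymous substitutions.
Total: 3 + 3 + 3 + 3 = 12.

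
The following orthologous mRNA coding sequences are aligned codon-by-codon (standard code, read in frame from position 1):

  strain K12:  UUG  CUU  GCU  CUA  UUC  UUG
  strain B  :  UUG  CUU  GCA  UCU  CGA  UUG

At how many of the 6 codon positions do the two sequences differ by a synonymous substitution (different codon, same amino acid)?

Codon 1: UUG Leu / UUG Leu — identical.
Codon 2: CUU Leu / CUU Leu — identical.
Codon 3: GCU Ala / GCA Ala — synonymous.
Codon 4: CUA Leu / UCU Ser — nonsynonymous.
Codon 5: UUC Phe / CGA Arg — nonsynonymous.
Codon 6: UUG Leu / UUG Leu — identical.
Synonymous differences: 1.

1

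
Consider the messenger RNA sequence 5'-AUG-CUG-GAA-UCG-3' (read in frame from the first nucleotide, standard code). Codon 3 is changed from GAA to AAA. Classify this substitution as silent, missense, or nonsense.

Position 7 falls in codon 3: GAA → Glu.
After the substitution the codon is AAA → Lys.
Glu ≠ Lys, so this is a missense mutation.

missense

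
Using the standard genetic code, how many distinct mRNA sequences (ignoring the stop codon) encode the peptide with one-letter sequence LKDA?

96

Leu: 6 codons.
Lys: 2 codons.
Asp: 2 codons.
Ala: 4 codons.
6 × 2 × 2 × 4 = 96.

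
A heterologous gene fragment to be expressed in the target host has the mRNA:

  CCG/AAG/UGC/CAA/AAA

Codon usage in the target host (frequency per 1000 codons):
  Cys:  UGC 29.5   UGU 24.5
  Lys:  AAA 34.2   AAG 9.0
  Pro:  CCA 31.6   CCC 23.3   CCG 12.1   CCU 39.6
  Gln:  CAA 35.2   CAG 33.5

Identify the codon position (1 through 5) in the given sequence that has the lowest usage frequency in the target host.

2

Codon 1 CCG (Pro): 12.1 per 1000.
Codon 2 AAG (Lys): 9.0 per 1000.
Codon 3 UGC (Cys): 29.5 per 1000.
Codon 4 CAA (Gln): 35.2 per 1000.
Codon 5 AAA (Lys): 34.2 per 1000.
Lowest frequency is 9.0 at codon 2.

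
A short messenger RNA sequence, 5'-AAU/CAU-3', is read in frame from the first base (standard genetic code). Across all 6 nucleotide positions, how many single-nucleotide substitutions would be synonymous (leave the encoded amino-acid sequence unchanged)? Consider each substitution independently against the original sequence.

Codon 1 (AAU, Asn): 1 synonymous substitution.
Codon 2 (CAU, His): 1 synonymous substitution.
Total: 1 + 1 = 2.

2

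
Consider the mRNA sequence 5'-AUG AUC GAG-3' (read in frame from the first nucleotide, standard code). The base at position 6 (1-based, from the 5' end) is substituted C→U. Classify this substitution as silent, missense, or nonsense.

silent

Position 6 falls in codon 2: AUC → Ile.
After the substitution the codon is AUU → Ile.
Both encode Ile, so the change is synonymous.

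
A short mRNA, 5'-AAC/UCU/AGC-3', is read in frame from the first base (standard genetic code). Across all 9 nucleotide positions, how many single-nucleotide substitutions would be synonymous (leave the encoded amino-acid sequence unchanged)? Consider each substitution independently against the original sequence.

5

Codon 1 (AAC, Asn): 1 synonymous substitution.
Codon 2 (UCU, Ser): 3 synonymous substitutions.
Codon 3 (AGC, Ser): 1 synonymous substitution.
Total: 1 + 3 + 1 = 5.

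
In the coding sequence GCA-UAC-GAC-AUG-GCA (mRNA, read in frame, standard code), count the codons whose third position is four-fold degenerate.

Codon 1 GCA (Ala): third position 4-fold.
Codon 2 UAC (Tyr): third position 2-fold.
Codon 3 GAC (Asp): third position 2-fold.
Codon 4 AUG (Met): third position 1-fold.
Codon 5 GCA (Ala): third position 4-fold.
Four-fold degenerate third positions: 2.

2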